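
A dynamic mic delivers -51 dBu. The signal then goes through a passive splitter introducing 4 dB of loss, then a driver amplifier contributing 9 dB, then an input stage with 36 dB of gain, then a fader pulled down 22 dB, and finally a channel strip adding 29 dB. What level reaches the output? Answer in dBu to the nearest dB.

-3 dBu

Cascaded gains and losses add directly in dB.
-51 − 4 + 9 + 36 − 22 + 29 = -3 dBu.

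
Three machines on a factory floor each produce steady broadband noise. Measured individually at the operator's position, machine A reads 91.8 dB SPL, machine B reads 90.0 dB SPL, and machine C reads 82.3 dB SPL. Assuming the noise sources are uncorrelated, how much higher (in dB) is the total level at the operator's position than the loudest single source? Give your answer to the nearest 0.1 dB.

2.5 dB

Uncorrelated sources add in intensity (power), not in dB.
L_total = 10·log₁₀(10^(91.8/10) + 10^(90.0/10) + 10^(82.3/10)) = 94.29 dB SPL.
Excess over the loudest (91.8 dB): 94.29 − 91.8 = 2.5 dB.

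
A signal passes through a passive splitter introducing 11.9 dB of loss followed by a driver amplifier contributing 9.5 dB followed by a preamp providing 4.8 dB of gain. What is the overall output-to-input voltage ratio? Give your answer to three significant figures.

1.32

Net gain = (−11.9) + 9.5 + 4.8 = 2.4 dB.
Voltage ratio = 10^(2.4/20) = 1.32.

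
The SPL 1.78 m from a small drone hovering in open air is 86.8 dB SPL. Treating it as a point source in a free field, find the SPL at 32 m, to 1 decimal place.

Free-field point source: level drops by 20·log₁₀ of the distance ratio.
ΔL = −20·log₁₀(32/1.78) = -25.09 dB, so L₂ = 86.8 + (-25.09) = 61.7 dB SPL.

61.7 dB SPL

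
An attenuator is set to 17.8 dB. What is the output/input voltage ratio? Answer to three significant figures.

Voltage ratio = 10^(dB/20).
10^(-17.8/20) = 10^(-0.8900) = 0.129.

0.129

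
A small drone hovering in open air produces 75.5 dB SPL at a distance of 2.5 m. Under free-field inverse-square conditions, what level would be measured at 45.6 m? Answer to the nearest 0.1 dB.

50.3 dB SPL

Inverse-square spreading gives ΔL = −20·log₁₀(d₂/d₁).
ΔL = −20·log₁₀(45.6/2.5) = -25.22 dB, so L₂ = 75.5 + (-25.22) = 50.3 dB SPL.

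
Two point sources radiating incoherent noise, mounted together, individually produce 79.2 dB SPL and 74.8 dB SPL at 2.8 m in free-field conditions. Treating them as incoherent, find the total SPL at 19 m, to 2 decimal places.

Combined at 2.8 m: 10·log₁₀(10^(79.2/10)+10^(74.8/10)) = 80.545 dB SPL.
Then apply −20·log₁₀(19/2.8) = -16.632 dB → 63.91 dB SPL.

63.91 dB SPL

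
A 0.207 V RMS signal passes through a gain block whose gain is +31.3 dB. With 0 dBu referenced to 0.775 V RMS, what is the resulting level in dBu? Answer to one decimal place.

Input level: 20·log₁₀(0.207/0.775) = -11.47 dBu.
Output: -11.47 + 31.3 = +19.8 dBu.

+19.8 dBu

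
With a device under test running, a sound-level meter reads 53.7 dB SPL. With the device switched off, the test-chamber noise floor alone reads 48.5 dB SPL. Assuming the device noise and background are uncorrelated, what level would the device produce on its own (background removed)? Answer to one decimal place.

52.1 dB SPL

Remove the background by subtracting linear intensities:
L_src = 10·log₁₀(10^(53.7/10) − 10^(48.5/10)) = 10·log₁₀(163600) = 52.1 dB SPL.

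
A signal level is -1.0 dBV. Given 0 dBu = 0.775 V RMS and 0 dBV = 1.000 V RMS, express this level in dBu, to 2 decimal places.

The offset between the scales is 20·log₁₀(0.775/1.000) = −2.214 dB.
So dBu = -1.0 + 2.214 = +1.21 dBu.

+1.21 dBu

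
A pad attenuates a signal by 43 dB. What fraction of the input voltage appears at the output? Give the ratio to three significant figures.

0.00708

Voltage ratio = 10^(dB/20).
10^(-43/20) = 10^(-2.150) = 0.00708.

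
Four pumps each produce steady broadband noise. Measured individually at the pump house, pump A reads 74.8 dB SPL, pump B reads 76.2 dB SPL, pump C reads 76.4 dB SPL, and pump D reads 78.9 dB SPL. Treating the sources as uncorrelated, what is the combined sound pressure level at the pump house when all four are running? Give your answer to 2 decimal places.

Add the sources as powers (linear), then convert back to dB:
L_total = 10·log₁₀(10^(74.8/10) + 10^(76.2/10) + 10^(76.4/10) + 10^(78.9/10)) = 10·log₁₀(193200000) = 82.86 dB SPL.

82.86 dB SPL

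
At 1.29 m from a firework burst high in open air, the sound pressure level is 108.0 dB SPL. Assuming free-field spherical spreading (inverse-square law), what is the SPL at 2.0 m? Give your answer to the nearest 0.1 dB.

104.2 dB SPL

Inverse-square spreading gives ΔL = −20·log₁₀(d₂/d₁).
ΔL = −20·log₁₀(2.0/1.29) = -3.81 dB, so L₂ = 108.0 + (-3.81) = 104.2 dB SPL.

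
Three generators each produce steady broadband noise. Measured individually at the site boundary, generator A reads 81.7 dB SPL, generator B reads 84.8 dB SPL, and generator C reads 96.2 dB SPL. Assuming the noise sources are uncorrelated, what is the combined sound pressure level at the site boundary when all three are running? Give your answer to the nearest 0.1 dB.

96.6 dB SPL

Incoherent sources sum as intensities:
L_total = 10·log₁₀(10^(81.7/10) + 10^(84.8/10) + 10^(96.2/10)) = 10·log₁₀(4619000000) = 96.6 dB SPL.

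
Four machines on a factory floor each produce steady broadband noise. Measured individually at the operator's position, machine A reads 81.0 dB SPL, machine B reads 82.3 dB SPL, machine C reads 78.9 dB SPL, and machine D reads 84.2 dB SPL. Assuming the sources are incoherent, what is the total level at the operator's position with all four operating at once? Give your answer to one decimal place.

Incoherent sources sum as intensities:
L_total = 10·log₁₀(10^(81.0/10) + 10^(82.3/10) + 10^(78.9/10) + 10^(84.2/10)) = 10·log₁₀(636400000) = 88.0 dB SPL.

88.0 dB SPL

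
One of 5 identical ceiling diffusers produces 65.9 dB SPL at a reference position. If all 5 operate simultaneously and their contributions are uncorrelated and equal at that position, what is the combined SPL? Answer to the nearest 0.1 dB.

5 equal incoherent sources raise the level by 10·log₁₀(5) = 6.99 dB.
L_total = 65.9 + 6.99 = 72.9 dB SPL.

72.9 dB SPL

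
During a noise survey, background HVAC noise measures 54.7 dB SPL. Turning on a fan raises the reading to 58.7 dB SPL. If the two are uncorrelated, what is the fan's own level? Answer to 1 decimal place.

Subtract intensities: L_src = 10·log₁₀(10^(L_total/10) − 10^(L_bg/10)).
L_src = 10·log₁₀(10^(58.7/10) − 10^(54.7/10)) = 10·log₁₀(446200) = 56.5 dB SPL.

56.5 dB SPL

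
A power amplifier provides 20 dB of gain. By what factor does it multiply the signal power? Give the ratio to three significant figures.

Power ratio = 10^(dB/10).
10^(20/10) = 10^(2.000) = 100.

100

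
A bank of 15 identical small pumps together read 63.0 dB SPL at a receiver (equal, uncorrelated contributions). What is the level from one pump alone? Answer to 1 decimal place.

51.2 dB SPL

15 equal incoherent sources add 10·log₁₀(15) = 11.76 dB over one source.
L_one = 63.0 − 11.76 = 51.2 dB SPL.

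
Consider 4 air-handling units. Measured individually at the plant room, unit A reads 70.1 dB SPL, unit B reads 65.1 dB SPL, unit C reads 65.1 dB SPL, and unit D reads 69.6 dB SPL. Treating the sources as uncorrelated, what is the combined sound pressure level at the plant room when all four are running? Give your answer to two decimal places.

Incoherent sources sum as intensities:
L_total = 10·log₁₀(10^(70.1/10) + 10^(65.1/10) + 10^(65.1/10) + 10^(69.6/10)) = 10·log₁₀(25820000) = 74.12 dB SPL.

74.12 dB SPL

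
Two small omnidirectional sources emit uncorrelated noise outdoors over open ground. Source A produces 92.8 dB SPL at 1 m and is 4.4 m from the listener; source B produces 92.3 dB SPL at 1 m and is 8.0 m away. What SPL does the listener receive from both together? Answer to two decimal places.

At the listener: L_A = 92.8 − 20·log₁₀(4.4) = 79.931 dB; L_B = 92.3 − 20·log₁₀(8.0) = 74.238 dB.
Combined: 10·log₁₀(10^(79.931/10)+10^(74.238/10)) = 80.97 dB SPL.

80.97 dB SPL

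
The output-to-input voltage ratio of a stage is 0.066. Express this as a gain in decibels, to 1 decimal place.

-23.6 dB

Voltage is an amplitude quantity, so gain = 20·log₁₀(V_out/V_in).
20·log₁₀(0.066) = -23.6 dB.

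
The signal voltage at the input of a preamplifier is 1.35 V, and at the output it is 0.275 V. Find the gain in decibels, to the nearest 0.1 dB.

Voltage ratio → dB uses the 20·log₁₀ form:
20·log₁₀(0.275/1.35) = 20·log₁₀(0.2037) = -13.8 dB.

-13.8 dB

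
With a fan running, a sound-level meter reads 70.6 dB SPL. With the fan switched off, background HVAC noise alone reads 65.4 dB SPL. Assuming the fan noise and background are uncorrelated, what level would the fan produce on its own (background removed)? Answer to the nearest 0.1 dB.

Subtract intensities: L_src = 10·log₁₀(10^(L_total/10) − 10^(L_bg/10)).
L_src = 10·log₁₀(10^(70.6/10) − 10^(65.4/10)) = 10·log₁₀(8014000) = 69.0 dB SPL.

69.0 dB SPL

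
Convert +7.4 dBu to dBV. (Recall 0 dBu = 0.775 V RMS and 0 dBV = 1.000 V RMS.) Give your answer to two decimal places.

+5.19 dBV

The offset between the scales is 20·log₁₀(0.775/1.000) = −2.214 dB.
So dBV = +7.4 − 2.214 = +5.19 dBV.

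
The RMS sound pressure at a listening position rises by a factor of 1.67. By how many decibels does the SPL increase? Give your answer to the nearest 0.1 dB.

4.5 dB

SPL change from a pressure ratio uses the 20·log₁₀ form:
20·log₁₀(1.67) = 4.5 dB.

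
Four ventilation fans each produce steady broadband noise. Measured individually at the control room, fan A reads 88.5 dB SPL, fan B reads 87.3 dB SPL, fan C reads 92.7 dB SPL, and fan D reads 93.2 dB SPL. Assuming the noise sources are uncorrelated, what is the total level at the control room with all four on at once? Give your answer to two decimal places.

97.16 dB SPL

Incoherent sources sum as intensities:
L_total = 10·log₁₀(10^(88.5/10) + 10^(87.3/10) + 10^(92.7/10) + 10^(93.2/10)) = 10·log₁₀(5196000000) = 97.16 dB SPL.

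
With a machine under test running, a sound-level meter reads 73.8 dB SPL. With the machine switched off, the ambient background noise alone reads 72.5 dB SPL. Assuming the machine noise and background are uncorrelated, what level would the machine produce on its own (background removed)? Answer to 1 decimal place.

Subtract intensities: L_src = 10·log₁₀(10^(L_total/10) − 10^(L_bg/10)).
L_src = 10·log₁₀(10^(73.8/10) − 10^(72.5/10)) = 10·log₁₀(6206000) = 67.9 dB SPL.

67.9 dB SPL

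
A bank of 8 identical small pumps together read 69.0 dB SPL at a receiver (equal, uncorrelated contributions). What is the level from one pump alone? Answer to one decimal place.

8 equal incoherent sources add 10·log₁₀(8) = 9.03 dB over one source.
L_one = 69.0 − 9.03 = 60.0 dB SPL.

60.0 dB SPL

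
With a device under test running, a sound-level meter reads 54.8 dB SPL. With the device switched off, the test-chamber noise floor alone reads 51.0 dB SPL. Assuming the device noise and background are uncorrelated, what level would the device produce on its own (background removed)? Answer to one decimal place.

Background correction is a power subtraction:
L_src = 10·log₁₀(10^(54.8/10) − 10^(51.0/10)) = 10·log₁₀(176100) = 52.5 dB SPL.

52.5 dB SPL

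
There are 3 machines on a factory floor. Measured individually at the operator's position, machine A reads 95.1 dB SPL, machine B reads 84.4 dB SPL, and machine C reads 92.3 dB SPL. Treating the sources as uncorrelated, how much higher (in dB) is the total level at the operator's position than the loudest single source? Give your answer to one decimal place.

Uncorrelated sources add in intensity (power), not in dB.
L_total = 10·log₁₀(10^(95.1/10) + 10^(84.4/10) + 10^(92.3/10)) = 97.17 dB SPL.
Excess over the loudest (95.1 dB): 97.17 − 95.1 = 2.1 dB.

2.1 dB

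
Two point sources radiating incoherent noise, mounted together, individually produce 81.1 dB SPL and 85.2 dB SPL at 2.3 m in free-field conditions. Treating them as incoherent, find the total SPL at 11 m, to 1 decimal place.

Combined at 2.3 m: 10·log₁₀(10^(81.1/10)+10^(85.2/10)) = 86.63 dB SPL.
Then apply −20·log₁₀(11/2.3) = -13.59 dB → 73.0 dB SPL.

73.0 dB SPL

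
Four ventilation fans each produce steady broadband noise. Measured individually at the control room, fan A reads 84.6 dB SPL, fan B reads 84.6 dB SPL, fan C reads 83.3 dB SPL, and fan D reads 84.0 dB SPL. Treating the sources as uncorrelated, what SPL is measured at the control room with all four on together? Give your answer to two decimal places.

90.18 dB SPL

Add the sources as powers (linear), then convert back to dB:
L_total = 10·log₁₀(10^(84.6/10) + 10^(84.6/10) + 10^(83.3/10) + 10^(84.0/10)) = 10·log₁₀(1042000000) = 90.18 dB SPL.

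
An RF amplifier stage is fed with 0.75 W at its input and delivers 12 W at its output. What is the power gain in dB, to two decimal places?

12.04 dB

For a power ratio, dB = 10·log₁₀(P₂/P₁).
10·log₁₀(12/0.75) = 10·log₁₀(16.00) = 12.04 dB.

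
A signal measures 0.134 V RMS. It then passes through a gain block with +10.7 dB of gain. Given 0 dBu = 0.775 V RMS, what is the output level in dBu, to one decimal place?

Input level: 20·log₁₀(0.134/0.775) = -15.24 dBu.
Output: -15.24 + 10.7 = -4.5 dBu.

-4.5 dBu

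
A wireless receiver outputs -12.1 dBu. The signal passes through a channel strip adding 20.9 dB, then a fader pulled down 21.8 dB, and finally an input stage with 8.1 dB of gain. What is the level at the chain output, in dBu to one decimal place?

Cascaded gains and losses add directly in dB.
-12.1 + 20.9 − 21.8 + 8.1 = -4.9 dBu.

-4.9 dBu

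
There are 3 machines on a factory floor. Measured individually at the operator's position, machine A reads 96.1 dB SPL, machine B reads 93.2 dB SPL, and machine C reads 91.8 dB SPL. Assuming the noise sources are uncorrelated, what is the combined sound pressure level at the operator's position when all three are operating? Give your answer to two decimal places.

Incoherent sources sum as intensities:
L_total = 10·log₁₀(10^(96.1/10) + 10^(93.2/10) + 10^(91.8/10)) = 10·log₁₀(7677000000) = 98.85 dB SPL.

98.85 dB SPL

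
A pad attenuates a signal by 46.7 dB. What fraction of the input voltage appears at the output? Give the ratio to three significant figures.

Voltage ratio = 10^(dB/20).
10^(-46.7/20) = 10^(-2.335) = 0.00462.

0.00462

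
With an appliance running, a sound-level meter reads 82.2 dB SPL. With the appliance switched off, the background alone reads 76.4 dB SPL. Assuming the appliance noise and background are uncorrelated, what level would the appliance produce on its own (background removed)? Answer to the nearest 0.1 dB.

Remove the background by subtracting linear intensities:
L_src = 10·log₁₀(10^(82.2/10) − 10^(76.4/10)) = 10·log₁₀(122300000) = 80.9 dB SPL.

80.9 dB SPL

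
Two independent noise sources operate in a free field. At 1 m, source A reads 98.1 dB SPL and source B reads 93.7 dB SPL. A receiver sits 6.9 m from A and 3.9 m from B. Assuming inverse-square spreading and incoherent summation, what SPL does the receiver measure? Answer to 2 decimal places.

84.62 dB SPL

At the listener: L_A = 98.1 − 20·log₁₀(6.9) = 81.323 dB; L_B = 93.7 − 20·log₁₀(3.9) = 81.879 dB.
Combined: 10·log₁₀(10^(81.323/10)+10^(81.879/10)) = 84.62 dB SPL.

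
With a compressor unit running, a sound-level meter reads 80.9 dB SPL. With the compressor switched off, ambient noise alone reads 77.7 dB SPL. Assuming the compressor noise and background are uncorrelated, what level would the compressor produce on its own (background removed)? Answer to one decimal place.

Background correction is a power subtraction:
L_src = 10·log₁₀(10^(80.9/10) − 10^(77.7/10)) = 10·log₁₀(64140000) = 78.1 dB SPL.

78.1 dB SPL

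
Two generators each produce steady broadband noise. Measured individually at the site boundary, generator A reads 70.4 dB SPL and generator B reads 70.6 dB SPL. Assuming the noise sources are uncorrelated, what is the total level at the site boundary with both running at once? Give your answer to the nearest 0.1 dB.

Uncorrelated sources add in intensity (power), not in dB.
L_total = 10·log₁₀(10^(70.4/10) + 10^(70.6/10)) = 10·log₁₀(22450000) = 73.5 dB SPL.

73.5 dB SPL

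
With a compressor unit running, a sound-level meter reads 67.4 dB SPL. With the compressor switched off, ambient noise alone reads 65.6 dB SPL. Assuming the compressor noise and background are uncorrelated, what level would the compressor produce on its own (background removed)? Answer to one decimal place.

Remove the background by subtracting linear intensities:
L_src = 10·log₁₀(10^(67.4/10) − 10^(65.6/10)) = 10·log₁₀(1865000) = 62.7 dB SPL.

62.7 dB SPL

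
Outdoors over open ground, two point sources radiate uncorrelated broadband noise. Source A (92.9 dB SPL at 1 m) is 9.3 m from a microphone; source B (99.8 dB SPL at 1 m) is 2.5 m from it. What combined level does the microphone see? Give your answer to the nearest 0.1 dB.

At the listener: L_A = 92.9 − 20·log₁₀(9.3) = 73.53 dB; L_B = 99.8 − 20·log₁₀(2.5) = 91.84 dB.
Combined: 10·log₁₀(10^(73.53/10)+10^(91.84/10)) = 91.9 dB SPL.

91.9 dB SPL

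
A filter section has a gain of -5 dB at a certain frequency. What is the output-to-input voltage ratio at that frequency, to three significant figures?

Voltage ratio = 10^(dB/20).
10^(-5/20) = 10^(-0.2500) = 0.562.

0.562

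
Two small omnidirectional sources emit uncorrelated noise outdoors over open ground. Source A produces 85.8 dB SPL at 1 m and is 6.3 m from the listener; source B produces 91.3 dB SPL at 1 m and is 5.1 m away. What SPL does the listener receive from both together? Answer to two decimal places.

77.88 dB SPL

At the listener: L_A = 85.8 − 20·log₁₀(6.3) = 69.813 dB; L_B = 91.3 − 20·log₁₀(5.1) = 77.149 dB.
Combined: 10·log₁₀(10^(69.813/10)+10^(77.149/10)) = 77.88 dB SPL.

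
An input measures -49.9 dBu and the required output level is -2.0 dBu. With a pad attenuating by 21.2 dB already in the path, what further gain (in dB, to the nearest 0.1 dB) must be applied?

69.1 dB

The required make-up gain is the shortfall in the dB sum.
G = -2.0 − (-49.9) + 21.2 = 69.1 dB.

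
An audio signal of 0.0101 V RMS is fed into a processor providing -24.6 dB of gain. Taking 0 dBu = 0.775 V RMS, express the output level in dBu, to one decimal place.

-62.3 dBu

Input level: 20·log₁₀(0.0101/0.775) = -37.70 dBu.
Output: -37.70 − 24.6 = -62.3 dBu.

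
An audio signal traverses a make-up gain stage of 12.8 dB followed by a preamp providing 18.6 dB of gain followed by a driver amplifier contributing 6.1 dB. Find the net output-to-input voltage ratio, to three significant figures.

Net gain = 12.8 + 18.6 + 6.1 = 37.5 dB.
Voltage ratio = 10^(37.5/20) = 75.0.

75.0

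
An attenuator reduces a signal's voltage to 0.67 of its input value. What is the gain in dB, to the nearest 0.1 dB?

-3.5 dB

For a voltage ratio, dB = 20·log₁₀(V₂/V₁).
20·log₁₀(0.67) = -3.5 dB.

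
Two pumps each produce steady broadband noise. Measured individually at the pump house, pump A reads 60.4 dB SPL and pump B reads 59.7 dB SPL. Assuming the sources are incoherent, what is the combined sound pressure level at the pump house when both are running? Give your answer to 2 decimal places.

Incoherent sources sum as intensities:
L_total = 10·log₁₀(10^(60.4/10) + 10^(59.7/10)) = 10·log₁₀(2030000) = 63.07 dB SPL.

63.07 dB SPL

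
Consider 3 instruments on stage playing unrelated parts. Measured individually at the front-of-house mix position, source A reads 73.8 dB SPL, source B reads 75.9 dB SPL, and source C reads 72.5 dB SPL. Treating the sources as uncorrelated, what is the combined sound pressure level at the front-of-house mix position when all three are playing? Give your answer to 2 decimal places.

79.07 dB SPL

Add the sources as powers (linear), then convert back to dB:
L_total = 10·log₁₀(10^(73.8/10) + 10^(75.9/10) + 10^(72.5/10)) = 10·log₁₀(80680000) = 79.07 dB SPL.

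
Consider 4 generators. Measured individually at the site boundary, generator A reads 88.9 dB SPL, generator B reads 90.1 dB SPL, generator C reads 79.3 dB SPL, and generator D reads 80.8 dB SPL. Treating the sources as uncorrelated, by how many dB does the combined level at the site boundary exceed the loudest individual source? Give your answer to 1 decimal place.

Uncorrelated sources add in intensity (power), not in dB.
L_total = 10·log₁₀(10^(88.9/10) + 10^(90.1/10) + 10^(79.3/10) + 10^(80.8/10)) = 93.02 dB SPL.
Excess over the loudest (90.1 dB): 93.02 − 90.1 = 2.9 dB.

2.9 dB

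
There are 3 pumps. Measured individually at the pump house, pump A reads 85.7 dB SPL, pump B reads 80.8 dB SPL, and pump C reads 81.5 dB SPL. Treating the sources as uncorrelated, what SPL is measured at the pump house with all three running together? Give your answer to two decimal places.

88.01 dB SPL

Uncorrelated sources add in intensity (power), not in dB.
L_total = 10·log₁₀(10^(85.7/10) + 10^(80.8/10) + 10^(81.5/10)) = 10·log₁₀(633000000) = 88.01 dB SPL.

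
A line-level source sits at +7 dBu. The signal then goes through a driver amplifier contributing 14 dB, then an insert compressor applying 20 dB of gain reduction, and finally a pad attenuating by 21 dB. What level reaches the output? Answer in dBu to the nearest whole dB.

Gain stages sum in dB:
+7 + 14 − 20 − 21 = -20 dBu.

-20 dBu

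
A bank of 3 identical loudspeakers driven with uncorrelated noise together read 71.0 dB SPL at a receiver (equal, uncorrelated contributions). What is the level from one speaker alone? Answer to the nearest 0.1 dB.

66.2 dB SPL

3 equal incoherent sources add 10·log₁₀(3) = 4.77 dB over one source.
L_one = 71.0 − 4.77 = 66.2 dB SPL.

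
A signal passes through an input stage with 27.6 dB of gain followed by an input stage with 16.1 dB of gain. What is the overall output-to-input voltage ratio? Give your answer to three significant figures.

153

Net gain = 27.6 + 16.1 = 43.7 dB.
Voltage ratio = 10^(43.7/20) = 153.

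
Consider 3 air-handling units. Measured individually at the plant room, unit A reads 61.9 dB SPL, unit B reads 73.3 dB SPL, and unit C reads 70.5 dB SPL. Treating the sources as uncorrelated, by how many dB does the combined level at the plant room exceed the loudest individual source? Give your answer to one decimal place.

2.0 dB

Uncorrelated sources add in intensity (power), not in dB.
L_total = 10·log₁₀(10^(61.9/10) + 10^(73.3/10) + 10^(70.5/10)) = 75.33 dB SPL.
Excess over the loudest (73.3 dB): 75.33 − 73.3 = 2.0 dB.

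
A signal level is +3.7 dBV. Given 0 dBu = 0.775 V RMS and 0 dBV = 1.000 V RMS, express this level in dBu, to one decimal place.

The offset between the scales is 20·log₁₀(0.775/1.000) = −2.214 dB.
So dBu = +3.7 + 2.214 = +5.9 dBu.

+5.9 dBu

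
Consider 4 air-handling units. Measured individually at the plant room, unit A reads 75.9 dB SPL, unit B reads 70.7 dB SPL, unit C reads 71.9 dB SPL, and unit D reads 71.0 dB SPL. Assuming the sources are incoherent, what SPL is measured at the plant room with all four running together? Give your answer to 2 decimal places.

Incoherent sources sum as intensities:
L_total = 10·log₁₀(10^(75.9/10) + 10^(70.7/10) + 10^(71.9/10) + 10^(71.0/10)) = 10·log₁₀(78730000) = 78.96 dB SPL.

78.96 dB SPL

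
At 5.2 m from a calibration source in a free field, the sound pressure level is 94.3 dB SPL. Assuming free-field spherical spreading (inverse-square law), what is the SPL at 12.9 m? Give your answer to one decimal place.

86.4 dB SPL

For a point source in a free field, ΔL = −20·log₁₀(d₂/d₁).
ΔL = −20·log₁₀(12.9/5.2) = -7.89 dB, so L₂ = 94.3 + (-7.89) = 86.4 dB SPL.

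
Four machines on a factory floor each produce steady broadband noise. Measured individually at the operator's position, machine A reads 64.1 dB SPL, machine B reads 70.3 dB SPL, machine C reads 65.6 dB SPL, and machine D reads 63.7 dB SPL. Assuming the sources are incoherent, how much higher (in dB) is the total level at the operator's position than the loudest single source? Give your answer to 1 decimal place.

2.5 dB

Uncorrelated sources add in intensity (power), not in dB.
L_total = 10·log₁₀(10^(64.1/10) + 10^(70.3/10) + 10^(65.6/10) + 10^(63.7/10)) = 72.85 dB SPL.
Excess over the loudest (70.3 dB): 72.85 − 70.3 = 2.5 dB.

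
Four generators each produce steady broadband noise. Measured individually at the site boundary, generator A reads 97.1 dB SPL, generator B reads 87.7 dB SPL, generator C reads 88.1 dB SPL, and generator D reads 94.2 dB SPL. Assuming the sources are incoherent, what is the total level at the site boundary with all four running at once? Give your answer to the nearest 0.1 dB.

99.5 dB SPL

Incoherent sources sum as intensities:
L_total = 10·log₁₀(10^(97.1/10) + 10^(87.7/10) + 10^(88.1/10) + 10^(94.2/10)) = 10·log₁₀(8993000000) = 99.5 dB SPL.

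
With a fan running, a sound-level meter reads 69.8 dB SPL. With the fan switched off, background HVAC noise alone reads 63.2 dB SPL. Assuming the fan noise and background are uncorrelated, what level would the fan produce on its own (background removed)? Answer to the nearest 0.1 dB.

Background correction is a power subtraction:
L_src = 10·log₁₀(10^(69.8/10) − 10^(63.2/10)) = 10·log₁₀(7461000) = 68.7 dB SPL.

68.7 dB SPL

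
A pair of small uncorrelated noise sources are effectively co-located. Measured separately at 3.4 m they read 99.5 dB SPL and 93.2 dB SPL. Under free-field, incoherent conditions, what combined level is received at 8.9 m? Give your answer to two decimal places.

92.06 dB SPL

Combined at 3.4 m: 10·log₁₀(10^(99.5/10)+10^(93.2/10)) = 100.415 dB SPL.
Then apply −20·log₁₀(8.9/3.4) = -8.358 dB → 92.06 dB SPL.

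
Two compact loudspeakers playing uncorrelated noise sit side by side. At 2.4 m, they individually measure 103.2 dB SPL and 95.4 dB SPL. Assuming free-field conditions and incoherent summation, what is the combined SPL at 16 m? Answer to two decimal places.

Combined at 2.4 m: 10·log₁₀(10^(103.2/10)+10^(95.4/10)) = 103.867 dB SPL.
Then apply −20·log₁₀(16/2.4) = -16.478 dB → 87.39 dB SPL.

87.39 dB SPL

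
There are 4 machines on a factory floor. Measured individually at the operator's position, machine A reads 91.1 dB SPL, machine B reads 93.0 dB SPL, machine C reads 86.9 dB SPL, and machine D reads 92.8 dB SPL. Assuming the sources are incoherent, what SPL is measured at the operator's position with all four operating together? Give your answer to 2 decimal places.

Add the sources as powers (linear), then convert back to dB:
L_total = 10·log₁₀(10^(91.1/10) + 10^(93.0/10) + 10^(86.9/10) + 10^(92.8/10)) = 10·log₁₀(5679000000) = 97.54 dB SPL.

97.54 dB SPL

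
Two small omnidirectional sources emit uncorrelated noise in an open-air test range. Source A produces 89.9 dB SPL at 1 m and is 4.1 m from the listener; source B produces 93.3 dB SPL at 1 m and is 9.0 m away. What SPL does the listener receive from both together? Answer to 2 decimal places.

79.27 dB SPL

At the listener: L_A = 89.9 − 20·log₁₀(4.1) = 77.644 dB; L_B = 93.3 − 20·log₁₀(9.0) = 74.215 dB.
Combined: 10·log₁₀(10^(77.644/10)+10^(74.215/10)) = 79.27 dB SPL.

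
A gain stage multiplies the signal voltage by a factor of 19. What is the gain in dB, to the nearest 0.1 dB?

Voltage is an amplitude quantity, so gain = 20·log₁₀(V_out/V_in).
20·log₁₀(19) = 25.6 dB.

25.6 dB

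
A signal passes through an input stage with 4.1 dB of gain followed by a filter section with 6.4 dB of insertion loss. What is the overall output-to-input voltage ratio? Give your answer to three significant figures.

Net gain = 4.1 + (−6.4) = -2.3 dB.
Voltage ratio = 10^(-2.3/20) = 0.767.

0.767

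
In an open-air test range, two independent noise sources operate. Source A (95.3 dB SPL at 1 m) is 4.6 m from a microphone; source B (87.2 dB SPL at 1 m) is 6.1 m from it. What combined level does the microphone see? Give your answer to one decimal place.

At the listener: L_A = 95.3 − 20·log₁₀(4.6) = 82.04 dB; L_B = 87.2 − 20·log₁₀(6.1) = 71.49 dB.
Combined: 10·log₁₀(10^(82.04/10)+10^(71.49/10)) = 82.4 dB SPL.

82.4 dB SPL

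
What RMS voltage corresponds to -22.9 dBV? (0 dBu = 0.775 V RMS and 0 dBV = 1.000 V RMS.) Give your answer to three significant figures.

0.0716 V

V = 1.000 V × 10^(-22.9/20).
= 1.000 × 0.07161 = 0.0716 V.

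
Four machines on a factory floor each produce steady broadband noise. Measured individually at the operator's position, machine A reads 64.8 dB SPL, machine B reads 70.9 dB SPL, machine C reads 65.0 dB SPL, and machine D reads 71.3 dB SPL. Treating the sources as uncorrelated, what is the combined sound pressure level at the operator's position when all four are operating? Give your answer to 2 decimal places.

75.05 dB SPL

Incoherent sources sum as intensities:
L_total = 10·log₁₀(10^(64.8/10) + 10^(70.9/10) + 10^(65.0/10) + 10^(71.3/10)) = 10·log₁₀(31970000) = 75.05 dB SPL.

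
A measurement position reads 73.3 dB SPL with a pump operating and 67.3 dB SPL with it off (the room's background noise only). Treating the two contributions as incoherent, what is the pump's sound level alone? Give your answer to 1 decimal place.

72.0 dB SPL

Subtract intensities: L_src = 10·log₁₀(10^(L_total/10) − 10^(L_bg/10)).
L_src = 10·log₁₀(10^(73.3/10) − 10^(67.3/10)) = 10·log₁₀(16010000) = 72.0 dB SPL.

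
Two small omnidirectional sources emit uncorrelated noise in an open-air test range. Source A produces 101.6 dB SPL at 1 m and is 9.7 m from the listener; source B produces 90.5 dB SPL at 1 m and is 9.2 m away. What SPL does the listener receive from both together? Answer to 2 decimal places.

At the listener: L_A = 101.6 − 20·log₁₀(9.7) = 81.865 dB; L_B = 90.5 − 20·log₁₀(9.2) = 71.224 dB.
Combined: 10·log₁₀(10^(81.865/10)+10^(71.224/10)) = 82.22 dB SPL.

82.22 dB SPL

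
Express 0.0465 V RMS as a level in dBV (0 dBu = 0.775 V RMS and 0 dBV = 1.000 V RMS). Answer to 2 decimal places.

dBV = 20·log₁₀(V / 1.000 V).
20·log₁₀(0.0465/1.000) = -26.65 dBV.

-26.65 dBV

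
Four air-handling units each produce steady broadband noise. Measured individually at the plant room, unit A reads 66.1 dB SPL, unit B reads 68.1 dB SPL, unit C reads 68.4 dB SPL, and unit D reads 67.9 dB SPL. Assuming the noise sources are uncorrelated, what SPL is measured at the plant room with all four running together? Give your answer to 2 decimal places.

Incoherent sources sum as intensities:
L_total = 10·log₁₀(10^(66.1/10) + 10^(68.1/10) + 10^(68.4/10) + 10^(67.9/10)) = 10·log₁₀(23610000) = 73.73 dB SPL.

73.73 dB SPL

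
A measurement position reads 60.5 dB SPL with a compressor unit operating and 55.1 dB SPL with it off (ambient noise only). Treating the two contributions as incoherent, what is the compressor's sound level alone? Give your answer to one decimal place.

59.0 dB SPL

Subtract intensities: L_src = 10·log₁₀(10^(L_total/10) − 10^(L_bg/10)).
L_src = 10·log₁₀(10^(60.5/10) − 10^(55.1/10)) = 10·log₁₀(798400) = 59.0 dB SPL.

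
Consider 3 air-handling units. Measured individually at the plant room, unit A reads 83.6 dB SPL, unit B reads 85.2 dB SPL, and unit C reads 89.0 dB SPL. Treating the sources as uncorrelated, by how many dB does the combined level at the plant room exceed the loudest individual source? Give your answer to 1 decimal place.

2.3 dB

Incoherent sources sum as intensities:
L_total = 10·log₁₀(10^(83.6/10) + 10^(85.2/10) + 10^(89.0/10)) = 91.32 dB SPL.
Excess over the loudest (89.0 dB): 91.32 − 89.0 = 2.3 dB.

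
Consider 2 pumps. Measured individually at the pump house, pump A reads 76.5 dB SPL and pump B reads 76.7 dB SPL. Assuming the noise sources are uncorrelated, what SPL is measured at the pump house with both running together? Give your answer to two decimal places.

79.61 dB SPL

Add the sources as powers (linear), then convert back to dB:
L_total = 10·log₁₀(10^(76.5/10) + 10^(76.7/10)) = 10·log₁₀(91440000) = 79.61 dB SPL.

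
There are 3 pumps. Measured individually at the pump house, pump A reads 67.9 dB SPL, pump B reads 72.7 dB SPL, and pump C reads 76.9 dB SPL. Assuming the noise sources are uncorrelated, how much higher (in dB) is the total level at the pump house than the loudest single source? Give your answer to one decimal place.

Add the sources as powers (linear), then convert back to dB:
L_total = 10·log₁₀(10^(67.9/10) + 10^(72.7/10) + 10^(76.9/10)) = 78.68 dB SPL.
Excess over the loudest (76.9 dB): 78.68 − 76.9 = 1.8 dB.

1.8 dB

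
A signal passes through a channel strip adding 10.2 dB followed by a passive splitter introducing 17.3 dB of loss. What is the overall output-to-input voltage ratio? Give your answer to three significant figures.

Net gain = 10.2 + (−17.3) = -7.1 dB.
Voltage ratio = 10^(-7.1/20) = 0.442.

0.442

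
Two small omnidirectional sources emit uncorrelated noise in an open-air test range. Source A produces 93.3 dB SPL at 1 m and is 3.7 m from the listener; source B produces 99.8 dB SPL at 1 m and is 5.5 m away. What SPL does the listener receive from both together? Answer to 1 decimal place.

86.7 dB SPL

At the listener: L_A = 93.3 − 20·log₁₀(3.7) = 81.94 dB; L_B = 99.8 − 20·log₁₀(5.5) = 84.99 dB.
Combined: 10·log₁₀(10^(81.94/10)+10^(84.99/10)) = 86.7 dB SPL.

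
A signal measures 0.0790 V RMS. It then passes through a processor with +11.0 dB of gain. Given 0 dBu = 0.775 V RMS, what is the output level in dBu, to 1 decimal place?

Input level: 20·log₁₀(0.0790/0.775) = -19.83 dBu.
Output: -19.83 + 11.0 = -8.8 dBu.

-8.8 dBu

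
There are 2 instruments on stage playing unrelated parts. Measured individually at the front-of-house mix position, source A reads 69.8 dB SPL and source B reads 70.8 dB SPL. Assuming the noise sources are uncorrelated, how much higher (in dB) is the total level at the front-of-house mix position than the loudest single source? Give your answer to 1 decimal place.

Add the sources as powers (linear), then convert back to dB:
L_total = 10·log₁₀(10^(69.8/10) + 10^(70.8/10)) = 73.34 dB SPL.
Excess over the loudest (70.8 dB): 73.34 − 70.8 = 2.5 dB.

2.5 dB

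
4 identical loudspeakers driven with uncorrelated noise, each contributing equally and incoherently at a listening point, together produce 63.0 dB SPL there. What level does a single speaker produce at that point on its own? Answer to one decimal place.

57.0 dB SPL

4 equal incoherent sources add 10·log₁₀(4) = 6.02 dB over one source.
L_one = 63.0 − 6.02 = 57.0 dB SPL.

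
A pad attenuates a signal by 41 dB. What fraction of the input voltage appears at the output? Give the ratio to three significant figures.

Voltage ratio = 10^(dB/20).
10^(-41/20) = 10^(-2.050) = 0.00891.

0.00891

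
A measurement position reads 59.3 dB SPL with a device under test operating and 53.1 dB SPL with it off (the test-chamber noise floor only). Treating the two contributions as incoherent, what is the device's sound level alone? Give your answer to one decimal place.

Remove the background by subtracting linear intensities:
L_src = 10·log₁₀(10^(59.3/10) − 10^(53.1/10)) = 10·log₁₀(647000) = 58.1 dB SPL.

58.1 dB SPL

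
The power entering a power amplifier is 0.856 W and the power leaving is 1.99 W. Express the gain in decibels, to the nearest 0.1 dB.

3.7 dB

Power is a power quantity, so gain = 10·log₁₀(P_out/P_in).
10·log₁₀(1.99/0.856) = 10·log₁₀(2.325) = 3.7 dB.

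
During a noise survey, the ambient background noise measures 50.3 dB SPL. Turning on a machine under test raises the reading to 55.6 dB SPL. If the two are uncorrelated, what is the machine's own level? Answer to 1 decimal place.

Remove the background by subtracting linear intensities:
L_src = 10·log₁₀(10^(55.6/10) − 10^(50.3/10)) = 10·log₁₀(255900) = 54.1 dB SPL.

54.1 dB SPL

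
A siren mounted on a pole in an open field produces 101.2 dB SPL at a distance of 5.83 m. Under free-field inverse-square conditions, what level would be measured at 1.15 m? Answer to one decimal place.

Inverse-square spreading gives ΔL = −20·log₁₀(d₂/d₁).
ΔL = −20·log₁₀(1.15/5.83) = 14.10 dB, so L₂ = 101.2 + (14.10) = 115.3 dB SPL.

115.3 dB SPL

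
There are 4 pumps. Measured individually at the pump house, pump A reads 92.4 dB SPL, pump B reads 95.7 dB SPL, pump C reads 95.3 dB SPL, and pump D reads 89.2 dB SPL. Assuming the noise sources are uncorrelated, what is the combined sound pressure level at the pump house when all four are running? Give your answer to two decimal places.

99.86 dB SPL

Add the sources as powers (linear), then convert back to dB:
L_total = 10·log₁₀(10^(92.4/10) + 10^(95.7/10) + 10^(95.3/10) + 10^(89.2/10)) = 10·log₁₀(9673000000) = 99.86 dB SPL.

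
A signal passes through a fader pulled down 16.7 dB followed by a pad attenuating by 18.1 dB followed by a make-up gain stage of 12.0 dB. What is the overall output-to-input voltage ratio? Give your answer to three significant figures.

0.0724

Net gain = (−16.7) + (−18.1) + 12.0 = -22.8 dB.
Voltage ratio = 10^(-22.8/20) = 0.0724.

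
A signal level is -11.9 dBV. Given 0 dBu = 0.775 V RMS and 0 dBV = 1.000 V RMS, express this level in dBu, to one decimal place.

-9.7 dBu

The offset between the scales is 20·log₁₀(0.775/1.000) = −2.214 dB.
So dBu = -11.9 + 2.214 = -9.7 dBu.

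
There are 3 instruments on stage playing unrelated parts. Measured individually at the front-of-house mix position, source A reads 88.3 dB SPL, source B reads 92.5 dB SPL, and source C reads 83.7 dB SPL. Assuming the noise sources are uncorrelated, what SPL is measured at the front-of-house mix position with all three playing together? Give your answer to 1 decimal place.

94.3 dB SPL

Incoherent sources sum as intensities:
L_total = 10·log₁₀(10^(88.3/10) + 10^(92.5/10) + 10^(83.7/10)) = 10·log₁₀(2689000000) = 94.3 dB SPL.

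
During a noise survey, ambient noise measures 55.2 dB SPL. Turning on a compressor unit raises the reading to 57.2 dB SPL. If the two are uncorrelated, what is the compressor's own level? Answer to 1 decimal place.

52.9 dB SPL

Remove the background by subtracting linear intensities:
L_src = 10·log₁₀(10^(57.2/10) − 10^(55.2/10)) = 10·log₁₀(193700) = 52.9 dB SPL.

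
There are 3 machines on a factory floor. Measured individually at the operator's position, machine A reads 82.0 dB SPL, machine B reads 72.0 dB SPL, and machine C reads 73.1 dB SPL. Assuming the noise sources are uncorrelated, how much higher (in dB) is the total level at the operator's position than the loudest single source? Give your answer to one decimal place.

Add the sources as powers (linear), then convert back to dB:
L_total = 10·log₁₀(10^(82.0/10) + 10^(72.0/10) + 10^(73.1/10)) = 82.89 dB SPL.
Excess over the loudest (82.0 dB): 82.89 − 82.0 = 0.9 dB.

0.9 dB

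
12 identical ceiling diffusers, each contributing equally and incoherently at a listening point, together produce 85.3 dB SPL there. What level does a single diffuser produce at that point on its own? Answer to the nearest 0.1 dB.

74.5 dB SPL

12 equal incoherent sources add 10·log₁₀(12) = 10.79 dB over one source.
L_one = 85.3 − 10.79 = 74.5 dB SPL.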